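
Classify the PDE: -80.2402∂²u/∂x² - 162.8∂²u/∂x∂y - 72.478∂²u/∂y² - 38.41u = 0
A = -80.2402, B = -162.8, C = -72.478. Discriminant B² - 4AC = 3241.2431376. Since 3241.2431376 > 0, hyperbolic.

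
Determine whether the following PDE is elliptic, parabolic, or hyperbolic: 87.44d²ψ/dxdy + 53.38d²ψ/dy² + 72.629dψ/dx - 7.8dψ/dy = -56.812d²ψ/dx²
Rewriting in standard form: 56.812d²ψ/dx² + 87.44d²ψ/dxdy + 53.38d²ψ/dy² + 72.629dψ/dx - 7.8dψ/dy = 0. Coefficients: A = 56.812, B = 87.44, C = 53.38. B² - 4AC = -4484.74464, which is negative, so the equation is elliptic.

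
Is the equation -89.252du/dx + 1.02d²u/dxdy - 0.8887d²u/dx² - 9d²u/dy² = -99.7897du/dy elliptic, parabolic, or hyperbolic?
Rewriting in standard form: -0.8887d²u/dx² + 1.02d²u/dxdy - 9d²u/dy² - 89.252du/dx + 99.7897du/dy = 0. Computing B² - 4AC with A = -0.8887, B = 1.02, C = -9: discriminant = -30.9528 (negative). Answer: elliptic.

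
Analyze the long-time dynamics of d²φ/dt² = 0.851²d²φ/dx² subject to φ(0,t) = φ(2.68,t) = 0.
Long-time behavior: φ oscillates (no decay). Energy is conserved; the solution oscillates indefinitely as standing waves.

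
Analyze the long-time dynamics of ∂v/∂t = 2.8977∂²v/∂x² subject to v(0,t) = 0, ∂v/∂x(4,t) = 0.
Long-time behavior: v → 0. Heat escapes through the Dirichlet boundary.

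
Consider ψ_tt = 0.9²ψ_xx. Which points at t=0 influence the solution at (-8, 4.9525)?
Domain of dependence: [-12.45725, -3.54275]. Signals travel at speed 0.9, so data within |x - -8| ≤ 0.9·4.9525 = 4.45725 can reach the point.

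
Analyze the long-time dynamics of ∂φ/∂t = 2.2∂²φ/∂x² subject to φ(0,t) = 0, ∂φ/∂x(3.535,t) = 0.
Long-time behavior: φ → 0. Heat escapes through the Dirichlet boundary.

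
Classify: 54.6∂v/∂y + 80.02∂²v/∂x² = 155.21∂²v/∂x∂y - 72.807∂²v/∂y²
Rewriting in standard form: 80.02∂²v/∂x² - 155.21∂²v/∂x∂y + 72.807∂²v/∂y² + 54.6∂v/∂y = 0. Hyperbolic (discriminant = 786.07954).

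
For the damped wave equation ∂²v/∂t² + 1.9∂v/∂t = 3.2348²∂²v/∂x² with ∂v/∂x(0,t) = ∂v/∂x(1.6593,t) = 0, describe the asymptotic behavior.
v → constant (steady state). Damping (γ=1.9) dissipates the nonconstant modes; with Neumann BCs the spatial average obeys M''+γM'=0 and tends to a finite limit.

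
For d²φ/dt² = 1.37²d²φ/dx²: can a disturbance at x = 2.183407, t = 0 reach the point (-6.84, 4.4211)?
No. The domain of dependence is [-12.896907, -0.783093], and 2.183407 is outside this interval.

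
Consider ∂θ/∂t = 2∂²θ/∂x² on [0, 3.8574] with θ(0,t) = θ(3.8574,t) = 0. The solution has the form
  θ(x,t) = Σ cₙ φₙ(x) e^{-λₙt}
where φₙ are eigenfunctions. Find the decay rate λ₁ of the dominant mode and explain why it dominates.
Eigenvalues: λₙ = 2n²π²/3.8574².
First three modes:
  n=1: λ₁ = 2π²/3.8574² ≈ 1.327
  n=2: λ₂ = 8π²/3.8574² ≈ 5.306 (4× faster decay)
  n=3: λ₃ = 18π²/3.8574² ≈ 11.939 (9× faster decay)
As t → ∞, higher modes decay exponentially faster. The n=1 mode dominates: θ ~ c₁ sin(πx/3.8574) e^{-λ₁t}.
Decay rate: λ₁ = 2π²/3.8574² ≈ 1.327.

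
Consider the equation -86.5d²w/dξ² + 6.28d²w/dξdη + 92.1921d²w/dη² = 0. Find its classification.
Hyperbolic. (A = -86.5, B = 6.28, C = 92.1921 gives B² - 4AC = 31937.905.)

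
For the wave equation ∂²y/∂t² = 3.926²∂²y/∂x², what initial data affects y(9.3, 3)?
Domain of dependence: [-2.478, 21.078]. Signals travel at speed 3.926, so data within |x - 9.3| ≤ 3.926·3 = 11.778 can reach the point.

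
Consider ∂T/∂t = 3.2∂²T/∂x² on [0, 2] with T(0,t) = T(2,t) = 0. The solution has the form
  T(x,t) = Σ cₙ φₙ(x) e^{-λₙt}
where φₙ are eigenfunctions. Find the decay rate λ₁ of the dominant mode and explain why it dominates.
Eigenvalues: λₙ = 3.2n²π²/2².
First three modes:
  n=1: λ₁ = 3.2π²/2² ≈ 7.896
  n=2: λ₂ = 12.8π²/2² ≈ 31.583 (4× faster decay)
  n=3: λ₃ = 28.8π²/2² ≈ 71.061 (9× faster decay)
As t → ∞, higher modes decay exponentially faster. The n=1 mode dominates: T ~ c₁ sin(πx/2) e^{-λ₁t}.
Decay rate: λ₁ = 3.2π²/2² ≈ 7.896.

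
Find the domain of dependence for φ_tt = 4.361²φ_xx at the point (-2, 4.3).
Domain of dependence: [-20.7523, 16.7523]. Signals travel at speed 4.361, so data within |x - -2| ≤ 4.361·4.3 = 18.7523 can reach the point.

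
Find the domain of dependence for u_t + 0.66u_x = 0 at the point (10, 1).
A single point: x = 9.34. The characteristic through (10, 1) is x - 0.66t = const, so x = 10 - 0.66·1 = 9.34.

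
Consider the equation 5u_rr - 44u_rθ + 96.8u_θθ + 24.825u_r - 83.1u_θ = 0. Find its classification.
Parabolic. (A = 5, B = -44, C = 96.8 gives B² - 4AC = 0.)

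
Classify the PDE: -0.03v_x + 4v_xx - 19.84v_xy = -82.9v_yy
Rewriting in standard form: 4v_xx - 19.84v_xy + 82.9v_yy - 0.03v_x = 0. A = 4, B = -19.84, C = 82.9. Discriminant B² - 4AC = -932.7744. Since -932.7744 < 0, elliptic.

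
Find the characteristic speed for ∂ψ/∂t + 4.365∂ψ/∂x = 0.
Speed = 4.365. Information travels along x - 4.365t = const (rightward).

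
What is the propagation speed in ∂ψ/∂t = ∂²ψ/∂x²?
Infinite. The heat equation is parabolic, not hyperbolic, so disturbances propagate instantly.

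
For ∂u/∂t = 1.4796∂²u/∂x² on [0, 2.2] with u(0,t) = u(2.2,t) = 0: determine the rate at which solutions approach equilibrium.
Eigenvalues: λₙ = 1.4796n²π²/2.2².
First three modes:
  n=1: λ₁ = 1.4796π²/2.2² ≈ 3.017
  n=2: λ₂ = 5.9184π²/2.2² ≈ 12.069 (4× faster decay)
  n=3: λ₃ = 13.3164π²/2.2² ≈ 27.154 (9× faster decay)
As t → ∞, higher modes decay exponentially faster. The n=1 mode dominates: u ~ c₁ sin(πx/2.2) e^{-λ₁t}.
Decay rate: λ₁ = 1.4796π²/2.2² ≈ 3.017.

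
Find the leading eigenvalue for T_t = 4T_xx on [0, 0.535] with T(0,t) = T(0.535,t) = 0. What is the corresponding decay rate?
Eigenvalues: λₙ = 4n²π²/0.535².
First three modes:
  n=1: λ₁ = 4π²/0.535² ≈ 137.928
  n=2: λ₂ = 16π²/0.535² ≈ 551.712 (4× faster decay)
  n=3: λ₃ = 36π²/0.535² ≈ 1241.351 (9× faster decay)
As t → ∞, higher modes decay exponentially faster. The n=1 mode dominates: T ~ c₁ sin(πx/0.535) e^{-λ₁t}.
Decay rate: λ₁ = 4π²/0.535² ≈ 137.928.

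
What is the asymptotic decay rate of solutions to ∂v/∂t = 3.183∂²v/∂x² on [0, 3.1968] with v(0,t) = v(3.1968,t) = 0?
Eigenvalues: λₙ = 3.183n²π²/3.1968².
First three modes:
  n=1: λ₁ = 3.183π²/3.1968² ≈ 3.074
  n=2: λ₂ = 12.732π²/3.1968² ≈ 12.296 (4× faster decay)
  n=3: λ₃ = 28.647π²/3.1968² ≈ 27.666 (9× faster decay)
As t → ∞, higher modes decay exponentially faster. The n=1 mode dominates: v ~ c₁ sin(πx/3.1968) e^{-λ₁t}.
Decay rate: λ₁ = 3.183π²/3.1968² ≈ 3.074.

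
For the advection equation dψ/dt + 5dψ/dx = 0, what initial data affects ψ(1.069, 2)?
A single point: x = -8.931. The characteristic through (1.069, 2) is x - 5t = const, so x = 1.069 - 5·2 = -8.931.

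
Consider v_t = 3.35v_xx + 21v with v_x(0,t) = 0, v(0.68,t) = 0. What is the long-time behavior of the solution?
As t → ∞, v grows unboundedly. Reaction dominates diffusion (r=21 > κπ²/(4L²)≈17.88); solution grows exponentially.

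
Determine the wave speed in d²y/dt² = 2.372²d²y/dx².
Speed = 2.372. Information travels along characteristics x = x₀ ± 2.372t.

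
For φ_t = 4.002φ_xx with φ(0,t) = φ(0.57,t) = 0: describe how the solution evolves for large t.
φ → 0. Heat diffuses out through both boundaries.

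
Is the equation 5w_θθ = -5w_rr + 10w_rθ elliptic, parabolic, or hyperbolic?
Rewriting in standard form: 5w_rr - 10w_rθ + 5w_θθ = 0. Computing B² - 4AC with A = 5, B = -10, C = 5: discriminant = 0 (zero). Answer: parabolic.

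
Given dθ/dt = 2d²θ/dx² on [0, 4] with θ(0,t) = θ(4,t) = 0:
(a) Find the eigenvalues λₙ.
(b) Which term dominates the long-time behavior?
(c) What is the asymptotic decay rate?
Eigenvalues: λₙ = 2n²π²/4².
First three modes:
  n=1: λ₁ = 2π²/4² ≈ 1.234
  n=2: λ₂ = 8π²/4² ≈ 4.935 (4× faster decay)
  n=3: λ₃ = 18π²/4² ≈ 11.103 (9× faster decay)
As t → ∞, higher modes decay exponentially faster. The n=1 mode dominates: θ ~ c₁ sin(πx/4) e^{-λ₁t}.
Decay rate: λ₁ = 2π²/4² ≈ 1.234.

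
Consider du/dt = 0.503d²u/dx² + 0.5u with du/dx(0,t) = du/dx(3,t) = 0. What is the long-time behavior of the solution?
As t → ∞, u grows unboundedly. With Neumann BCs the constant mode has diffusion eigenvalue 0, so any r > 0 makes it grow like e^(0.5t); solution grows exponentially.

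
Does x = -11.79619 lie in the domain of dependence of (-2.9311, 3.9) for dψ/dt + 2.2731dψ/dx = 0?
Yes. The characteristic through (-2.9311, 3.9) passes through x = -11.79619.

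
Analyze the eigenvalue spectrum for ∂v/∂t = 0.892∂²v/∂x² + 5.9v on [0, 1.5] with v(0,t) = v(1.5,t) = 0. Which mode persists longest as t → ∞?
Eigenvalues: λₙ = 0.892n²π²/1.5² - 5.9.
First three modes:
  n=1: λ₁ = 0.892π²/1.5² - 5.9 ≈ -1.987
  n=2: λ₂ = 3.568π²/1.5² - 5.9 ≈ 9.751
  n=3: λ₃ = 8.028π²/1.5² - 5.9 ≈ 29.315
Since 0.892π²/1.5² ≈ 3.913 < 5.9, λ₁ < 0.
The n=1 mode grows fastest (−λₙ is largest for n=1) → dominates.
Asymptotic: v ~ c₁ sin(πx/1.5) e^{1.987t} (exponential growth at rate −λ₁ ≈ 1.987).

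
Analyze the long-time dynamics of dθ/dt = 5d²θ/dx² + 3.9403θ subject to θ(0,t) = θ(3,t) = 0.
Long-time behavior: θ → 0. Diffusion dominates reaction (r=3.9403 < κπ²/L²≈5.48); solution decays.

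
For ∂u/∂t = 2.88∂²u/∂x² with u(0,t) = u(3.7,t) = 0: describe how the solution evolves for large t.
u → 0. Heat diffuses out through both boundaries.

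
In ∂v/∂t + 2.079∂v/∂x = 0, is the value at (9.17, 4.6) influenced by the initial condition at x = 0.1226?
No. Only data at x = -0.3934 affects (9.17, 4.6). Advection has one-way propagation along characteristics.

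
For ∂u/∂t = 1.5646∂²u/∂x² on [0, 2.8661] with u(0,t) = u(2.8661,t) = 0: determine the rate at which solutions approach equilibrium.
Eigenvalues: λₙ = 1.5646n²π²/2.8661².
First three modes:
  n=1: λ₁ = 1.5646π²/2.8661² ≈ 1.88
  n=2: λ₂ = 6.2584π²/2.8661² ≈ 7.519 (4× faster decay)
  n=3: λ₃ = 14.0814π²/2.8661² ≈ 16.919 (9× faster decay)
As t → ∞, higher modes decay exponentially faster. The n=1 mode dominates: u ~ c₁ sin(πx/2.8661) e^{-λ₁t}.
Decay rate: λ₁ = 1.5646π²/2.8661² ≈ 1.88.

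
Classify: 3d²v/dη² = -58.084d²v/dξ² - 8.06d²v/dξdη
Rewriting in standard form: 58.084d²v/dξ² + 8.06d²v/dξdη + 3d²v/dη² = 0. Elliptic (discriminant = -632.0444).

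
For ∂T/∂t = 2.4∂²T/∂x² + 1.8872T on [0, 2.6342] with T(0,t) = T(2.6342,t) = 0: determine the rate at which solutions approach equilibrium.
Eigenvalues: λₙ = 2.4n²π²/2.6342² - 1.8872.
First three modes:
  n=1: λ₁ = 2.4π²/2.6342² - 1.8872 ≈ 1.526
  n=2: λ₂ = 9.6π²/2.6342² - 1.8872 ≈ 11.767
  n=3: λ₃ = 21.6π²/2.6342² - 1.8872 ≈ 28.835
Since 2.4π²/2.6342² ≈ 3.414 > 1.8872, all λₙ > 0.
The n=1 mode decays slowest → dominates as t → ∞.
Asymptotic: T ~ c₁ sin(πx/2.6342) e^{-λ₁t} with decay rate λ₁ ≈ 1.526.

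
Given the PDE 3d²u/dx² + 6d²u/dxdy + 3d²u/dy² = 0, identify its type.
The second-order coefficients are A = 3, B = 6, C = 3. Since B² - 4AC = 0 = 0, this is a parabolic PDE.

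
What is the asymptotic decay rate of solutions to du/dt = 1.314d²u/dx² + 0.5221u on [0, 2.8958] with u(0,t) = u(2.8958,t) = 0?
Eigenvalues: λₙ = 1.314n²π²/2.8958² - 0.5221.
First three modes:
  n=1: λ₁ = 1.314π²/2.8958² - 0.5221 ≈ 1.024
  n=2: λ₂ = 5.256π²/2.8958² - 0.5221 ≈ 5.664
  n=3: λ₃ = 11.826π²/2.8958² - 0.5221 ≈ 13.397
Since 1.314π²/2.8958² ≈ 1.547 > 0.5221, all λₙ > 0.
The n=1 mode decays slowest → dominates as t → ∞.
Asymptotic: u ~ c₁ sin(πx/2.8958) e^{-λ₁t} with decay rate λ₁ ≈ 1.024.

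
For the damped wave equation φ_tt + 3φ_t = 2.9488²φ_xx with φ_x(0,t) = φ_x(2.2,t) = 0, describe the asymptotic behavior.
φ → constant (steady state). Damping (γ=3) dissipates the nonconstant modes; with Neumann BCs the spatial average obeys M''+γM'=0 and tends to a finite limit.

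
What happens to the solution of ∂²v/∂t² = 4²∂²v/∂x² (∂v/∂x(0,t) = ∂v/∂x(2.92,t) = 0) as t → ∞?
v oscillates about a mean that drifts linearly in t (generically unbounded; no decay). There is no damping, so the nonconstant modes persist as standing waves (energy conserved, no decay). But with Neumann conditions at both ends the constant mode has eigenvalue 0: the spatial mean M(t) of v satisfies M'' = 0, so M(t) = M(0) + M'(0)·t. Unless the initial velocity has zero mean (∫v_t(x,0)dx = 0), the solution grows linearly in t (unbounded, though not exponentially); if it does have zero mean, the solution stays bounded and simply oscillates.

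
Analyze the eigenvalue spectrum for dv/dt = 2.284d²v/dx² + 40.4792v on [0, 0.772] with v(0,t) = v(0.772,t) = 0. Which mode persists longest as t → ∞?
Eigenvalues: λₙ = 2.284n²π²/0.772² - 40.4792.
First three modes:
  n=1: λ₁ = 2.284π²/0.772² - 40.4792 ≈ -2.656
  n=2: λ₂ = 9.136π²/0.772² - 40.4792 ≈ 110.815
  n=3: λ₃ = 20.556π²/0.772² - 40.4792 ≈ 299.932
Since 2.284π²/0.772² ≈ 37.823 < 40.4792, λ₁ < 0.
The n=1 mode grows fastest (−λₙ is largest for n=1) → dominates.
Asymptotic: v ~ c₁ sin(πx/0.772) e^{2.656t} (exponential growth at rate −λ₁ ≈ 2.656).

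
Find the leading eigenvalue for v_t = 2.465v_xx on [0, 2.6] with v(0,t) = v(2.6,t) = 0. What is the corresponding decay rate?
Eigenvalues: λₙ = 2.465n²π²/2.6².
First three modes:
  n=1: λ₁ = 2.465π²/2.6² ≈ 3.599
  n=2: λ₂ = 9.86π²/2.6² ≈ 14.396 (4× faster decay)
  n=3: λ₃ = 22.185π²/2.6² ≈ 32.39 (9× faster decay)
As t → ∞, higher modes decay exponentially faster. The n=1 mode dominates: v ~ c₁ sin(πx/2.6) e^{-λ₁t}.
Decay rate: λ₁ = 2.465π²/2.6² ≈ 3.599.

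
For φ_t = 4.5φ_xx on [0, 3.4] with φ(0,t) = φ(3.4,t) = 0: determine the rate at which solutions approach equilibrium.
Eigenvalues: λₙ = 4.5n²π²/3.4².
First three modes:
  n=1: λ₁ = 4.5π²/3.4² ≈ 3.842
  n=2: λ₂ = 18π²/3.4² ≈ 15.368 (4× faster decay)
  n=3: λ₃ = 40.5π²/3.4² ≈ 34.578 (9× faster decay)
As t → ∞, higher modes decay exponentially faster. The n=1 mode dominates: φ ~ c₁ sin(πx/3.4) e^{-λ₁t}.
Decay rate: λ₁ = 4.5π²/3.4² ≈ 3.842.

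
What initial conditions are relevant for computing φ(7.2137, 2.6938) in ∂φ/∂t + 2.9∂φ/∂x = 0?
A single point: x = -0.59832. The characteristic through (7.2137, 2.6938) is x - 2.9t = const, so x = 7.2137 - 2.9·2.6938 = -0.59832.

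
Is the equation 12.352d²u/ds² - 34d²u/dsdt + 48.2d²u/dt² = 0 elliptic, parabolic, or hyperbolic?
Computing B² - 4AC with A = 12.352, B = -34, C = 48.2: discriminant = -1225.4656 (negative). Answer: elliptic.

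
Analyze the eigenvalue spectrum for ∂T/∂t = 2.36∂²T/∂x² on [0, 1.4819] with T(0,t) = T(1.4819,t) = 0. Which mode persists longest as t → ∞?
Eigenvalues: λₙ = 2.36n²π²/1.4819².
First three modes:
  n=1: λ₁ = 2.36π²/1.4819² ≈ 10.607
  n=2: λ₂ = 9.44π²/1.4819² ≈ 42.426 (4× faster decay)
  n=3: λ₃ = 21.24π²/1.4819² ≈ 95.459 (9× faster decay)
As t → ∞, higher modes decay exponentially faster. The n=1 mode dominates: T ~ c₁ sin(πx/1.4819) e^{-λ₁t}.
Decay rate: λ₁ = 2.36π²/1.4819² ≈ 10.607.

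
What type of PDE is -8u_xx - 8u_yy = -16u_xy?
Rewriting in standard form: -8u_xx + 16u_xy - 8u_yy = 0. With A = -8, B = 16, C = -8, the discriminant is 0. This is a parabolic PDE.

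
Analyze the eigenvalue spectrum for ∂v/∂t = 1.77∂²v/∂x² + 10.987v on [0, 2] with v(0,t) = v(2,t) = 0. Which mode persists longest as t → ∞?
Eigenvalues: λₙ = 1.77n²π²/2² - 10.987.
First three modes:
  n=1: λ₁ = 1.77π²/2² - 10.987 ≈ -6.62
  n=2: λ₂ = 7.08π²/2² - 10.987 ≈ 6.482
  n=3: λ₃ = 15.93π²/2² - 10.987 ≈ 28.319
Since 1.77π²/2² ≈ 4.367 < 10.987, λ₁ < 0.
The n=1 mode grows fastest (−λₙ is largest for n=1) → dominates.
Asymptotic: v ~ c₁ sin(πx/2) e^{6.62t} (exponential growth at rate −λ₁ ≈ 6.62).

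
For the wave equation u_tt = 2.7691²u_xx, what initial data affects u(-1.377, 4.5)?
Domain of dependence: [-13.83795, 11.08395]. Signals travel at speed 2.7691, so data within |x - -1.377| ≤ 2.7691·4.5 = 12.46095 can reach the point.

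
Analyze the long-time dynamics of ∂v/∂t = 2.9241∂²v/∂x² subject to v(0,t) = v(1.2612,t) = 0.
Long-time behavior: v → 0. Heat diffuses out through both boundaries.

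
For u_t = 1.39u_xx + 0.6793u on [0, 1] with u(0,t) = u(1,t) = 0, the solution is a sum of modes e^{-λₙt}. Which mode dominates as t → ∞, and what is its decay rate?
Eigenvalues: λₙ = 1.39n²π²/1² - 0.6793.
First three modes:
  n=1: λ₁ = 1.39π² - 0.6793 ≈ 13.039
  n=2: λ₂ = 5.56π² - 0.6793 ≈ 54.196
  n=3: λ₃ = 12.51π² - 0.6793 ≈ 122.789
Since 1.39π² ≈ 13.719 > 0.6793, all λₙ > 0.
The n=1 mode decays slowest → dominates as t → ∞.
Asymptotic: u ~ c₁ sin(πx/1) e^{-λ₁t} with decay rate λ₁ ≈ 13.039.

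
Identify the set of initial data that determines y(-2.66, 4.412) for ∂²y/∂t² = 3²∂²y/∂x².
Domain of dependence: [-15.896, 10.576]. Signals travel at speed 3, so data within |x - -2.66| ≤ 3·4.412 = 13.236 can reach the point.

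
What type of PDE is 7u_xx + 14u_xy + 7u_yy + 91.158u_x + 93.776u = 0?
With A = 7, B = 14, C = 7, the discriminant is 0. This is a parabolic PDE.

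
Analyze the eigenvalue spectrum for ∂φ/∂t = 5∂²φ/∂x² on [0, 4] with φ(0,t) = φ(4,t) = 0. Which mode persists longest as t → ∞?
Eigenvalues: λₙ = 5n²π²/4².
First three modes:
  n=1: λ₁ = 5π²/4² ≈ 3.084
  n=2: λ₂ = 20π²/4² ≈ 12.337 (4× faster decay)
  n=3: λ₃ = 45π²/4² ≈ 27.758 (9× faster decay)
As t → ∞, higher modes decay exponentially faster. The n=1 mode dominates: φ ~ c₁ sin(πx/4) e^{-λ₁t}.
Decay rate: λ₁ = 5π²/4² ≈ 3.084.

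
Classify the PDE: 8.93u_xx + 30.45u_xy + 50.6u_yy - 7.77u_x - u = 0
A = 8.93, B = 30.45, C = 50.6. Discriminant B² - 4AC = -880.2295. Since -880.2295 < 0, elliptic.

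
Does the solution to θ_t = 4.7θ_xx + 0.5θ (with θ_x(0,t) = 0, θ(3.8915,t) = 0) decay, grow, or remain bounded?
θ → 0. Diffusion dominates reaction (r=0.5 < κπ²/(4L²)≈0.77); solution decays.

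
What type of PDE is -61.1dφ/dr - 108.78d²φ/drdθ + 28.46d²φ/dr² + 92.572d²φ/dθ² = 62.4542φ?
Rewriting in standard form: 28.46d²φ/dr² - 108.78d²φ/drdθ + 92.572d²φ/dθ² - 61.1dφ/dr - 62.4542φ = 0. With A = 28.46, B = -108.78, C = 92.572, the discriminant is 1294.69192. This is a hyperbolic PDE.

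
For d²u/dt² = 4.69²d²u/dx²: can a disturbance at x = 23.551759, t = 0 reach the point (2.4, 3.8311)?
No. The domain of dependence is [-15.567859, 20.367859], and 23.551759 is outside this interval.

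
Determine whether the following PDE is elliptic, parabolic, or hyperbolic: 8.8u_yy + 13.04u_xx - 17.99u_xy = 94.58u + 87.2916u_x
Rewriting in standard form: 13.04u_xx - 17.99u_xy + 8.8u_yy - 87.2916u_x - 94.58u = 0. Coefficients: A = 13.04, B = -17.99, C = 8.8. B² - 4AC = -135.3679, which is negative, so the equation is elliptic.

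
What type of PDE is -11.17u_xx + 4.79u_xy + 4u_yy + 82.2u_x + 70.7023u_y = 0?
With A = -11.17, B = 4.79, C = 4, the discriminant is 201.6641. This is a hyperbolic PDE.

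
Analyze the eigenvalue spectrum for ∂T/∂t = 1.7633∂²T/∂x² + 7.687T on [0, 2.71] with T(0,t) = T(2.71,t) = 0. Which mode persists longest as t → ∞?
Eigenvalues: λₙ = 1.7633n²π²/2.71² - 7.687.
First three modes:
  n=1: λ₁ = 1.7633π²/2.71² - 7.687 ≈ -5.317
  n=2: λ₂ = 7.0532π²/2.71² - 7.687 ≈ 1.792
  n=3: λ₃ = 15.8697π²/2.71² - 7.687 ≈ 13.64
Since 1.7633π²/2.71² ≈ 2.37 < 7.687, λ₁ < 0.
The n=1 mode grows fastest (−λₙ is largest for n=1) → dominates.
Asymptotic: T ~ c₁ sin(πx/2.71) e^{5.317t} (exponential growth at rate −λ₁ ≈ 5.317).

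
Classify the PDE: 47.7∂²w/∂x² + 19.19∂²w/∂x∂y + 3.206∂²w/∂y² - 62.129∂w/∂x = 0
A = 47.7, B = 19.19, C = 3.206. Discriminant B² - 4AC = -243.4487. Since -243.4487 < 0, elliptic.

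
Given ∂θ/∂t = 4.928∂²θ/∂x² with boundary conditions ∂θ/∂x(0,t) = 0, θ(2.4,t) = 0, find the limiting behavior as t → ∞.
θ → 0. Heat escapes through the Dirichlet boundary.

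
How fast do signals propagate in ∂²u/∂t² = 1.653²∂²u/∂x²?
Speed = 1.653. Information travels along characteristics x = x₀ ± 1.653t.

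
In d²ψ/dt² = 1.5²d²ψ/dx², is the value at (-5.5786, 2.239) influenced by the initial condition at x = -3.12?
Yes. The domain of dependence is [-8.9371, -2.2201], and -3.12 ∈ [-8.9371, -2.2201].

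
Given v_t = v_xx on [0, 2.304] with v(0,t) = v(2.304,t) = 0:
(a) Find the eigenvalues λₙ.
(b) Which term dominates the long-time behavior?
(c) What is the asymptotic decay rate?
Eigenvalues: λₙ = n²π²/2.304².
First three modes:
  n=1: λ₁ = π²/2.304² ≈ 1.859
  n=2: λ₂ = 4π²/2.304² ≈ 7.437 (4× faster decay)
  n=3: λ₃ = 9π²/2.304² ≈ 16.733 (9× faster decay)
As t → ∞, higher modes decay exponentially faster. The n=1 mode dominates: v ~ c₁ sin(πx/2.304) e^{-λ₁t}.
Decay rate: λ₁ = π²/2.304² ≈ 1.859.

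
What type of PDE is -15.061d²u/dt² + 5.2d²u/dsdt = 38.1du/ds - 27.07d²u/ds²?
Rewriting in standard form: 27.07d²u/ds² + 5.2d²u/dsdt - 15.061d²u/dt² - 38.1du/ds = 0. With A = 27.07, B = 5.2, C = -15.061, the discriminant is 1657.84508. This is a hyperbolic PDE.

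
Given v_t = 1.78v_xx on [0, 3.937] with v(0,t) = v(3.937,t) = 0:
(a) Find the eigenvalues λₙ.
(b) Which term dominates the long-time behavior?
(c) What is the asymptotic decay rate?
Eigenvalues: λₙ = 1.78n²π²/3.937².
First three modes:
  n=1: λ₁ = 1.78π²/3.937² ≈ 1.133
  n=2: λ₂ = 7.12π²/3.937² ≈ 4.534 (4× faster decay)
  n=3: λ₃ = 16.02π²/3.937² ≈ 10.201 (9× faster decay)
As t → ∞, higher modes decay exponentially faster. The n=1 mode dominates: v ~ c₁ sin(πx/3.937) e^{-λ₁t}.
Decay rate: λ₁ = 1.78π²/3.937² ≈ 1.133.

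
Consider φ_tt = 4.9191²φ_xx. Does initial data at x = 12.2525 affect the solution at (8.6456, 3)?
Yes. The domain of dependence is [-6.1117, 23.4029], and 12.2525 ∈ [-6.1117, 23.4029].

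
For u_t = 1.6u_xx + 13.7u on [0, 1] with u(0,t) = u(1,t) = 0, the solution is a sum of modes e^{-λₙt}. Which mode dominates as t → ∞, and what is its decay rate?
Eigenvalues: λₙ = 1.6n²π²/1² - 13.7.
First three modes:
  n=1: λ₁ = 1.6π² - 13.7 ≈ 2.091
  n=2: λ₂ = 6.4π² - 13.7 ≈ 49.465
  n=3: λ₃ = 14.4π² - 13.7 ≈ 128.422
Since 1.6π² ≈ 15.791 > 13.7, all λₙ > 0.
The n=1 mode decays slowest → dominates as t → ∞.
Asymptotic: u ~ c₁ sin(πx/1) e^{-λ₁t} with decay rate λ₁ ≈ 2.091.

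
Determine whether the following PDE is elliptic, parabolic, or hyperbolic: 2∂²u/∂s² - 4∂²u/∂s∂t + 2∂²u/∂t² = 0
Coefficients: A = 2, B = -4, C = 2. B² - 4AC = 0, which is zero, so the equation is parabolic.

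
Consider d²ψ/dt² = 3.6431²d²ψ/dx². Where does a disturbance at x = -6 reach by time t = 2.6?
Domain of influence: [-15.47206, 3.47206]. Data at x = -6 spreads outward at speed 3.6431.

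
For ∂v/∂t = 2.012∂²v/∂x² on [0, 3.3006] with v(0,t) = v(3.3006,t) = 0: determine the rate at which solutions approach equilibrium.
Eigenvalues: λₙ = 2.012n²π²/3.3006².
First three modes:
  n=1: λ₁ = 2.012π²/3.3006² ≈ 1.823
  n=2: λ₂ = 8.048π²/3.3006² ≈ 7.291 (4× faster decay)
  n=3: λ₃ = 18.108π²/3.3006² ≈ 16.405 (9× faster decay)
As t → ∞, higher modes decay exponentially faster. The n=1 mode dominates: v ~ c₁ sin(πx/3.3006) e^{-λ₁t}.
Decay rate: λ₁ = 2.012π²/3.3006² ≈ 1.823.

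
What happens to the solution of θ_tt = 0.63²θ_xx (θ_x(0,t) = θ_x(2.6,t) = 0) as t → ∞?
θ oscillates about a mean that drifts linearly in t (generically unbounded; no decay). There is no damping, so the nonconstant modes persist as standing waves (energy conserved, no decay). But with Neumann conditions at both ends the constant mode has eigenvalue 0: the spatial mean M(t) of θ satisfies M'' = 0, so M(t) = M(0) + M'(0)·t. Unless the initial velocity has zero mean (∫θ_t(x,0)dx = 0), the solution grows linearly in t (unbounded, though not exponentially); if it does have zero mean, the solution stays bounded and simply oscillates.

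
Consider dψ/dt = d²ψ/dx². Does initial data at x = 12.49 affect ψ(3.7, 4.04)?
Yes, for any finite x. The heat equation has infinite propagation speed, so all initial data affects all points at any t > 0.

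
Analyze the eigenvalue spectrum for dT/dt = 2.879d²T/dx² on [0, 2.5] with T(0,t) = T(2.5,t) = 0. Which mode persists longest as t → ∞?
Eigenvalues: λₙ = 2.879n²π²/2.5².
First three modes:
  n=1: λ₁ = 2.879π²/2.5² ≈ 4.546
  n=2: λ₂ = 11.516π²/2.5² ≈ 18.185 (4× faster decay)
  n=3: λ₃ = 25.911π²/2.5² ≈ 40.917 (9× faster decay)
As t → ∞, higher modes decay exponentially faster. The n=1 mode dominates: T ~ c₁ sin(πx/2.5) e^{-λ₁t}.
Decay rate: λ₁ = 2.879π²/2.5² ≈ 4.546.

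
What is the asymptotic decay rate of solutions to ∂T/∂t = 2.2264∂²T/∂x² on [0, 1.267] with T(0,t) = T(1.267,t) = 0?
Eigenvalues: λₙ = 2.2264n²π²/1.267².
First three modes:
  n=1: λ₁ = 2.2264π²/1.267² ≈ 13.688
  n=2: λ₂ = 8.9056π²/1.267² ≈ 54.753 (4× faster decay)
  n=3: λ₃ = 20.0376π²/1.267² ≈ 123.195 (9× faster decay)
As t → ∞, higher modes decay exponentially faster. The n=1 mode dominates: T ~ c₁ sin(πx/1.267) e^{-λ₁t}.
Decay rate: λ₁ = 2.2264π²/1.267² ≈ 13.688.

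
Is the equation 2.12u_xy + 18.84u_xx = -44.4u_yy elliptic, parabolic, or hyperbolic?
Rewriting in standard form: 18.84u_xx + 2.12u_xy + 44.4u_yy = 0. Computing B² - 4AC with A = 18.84, B = 2.12, C = 44.4: discriminant = -3341.4896 (negative). Answer: elliptic.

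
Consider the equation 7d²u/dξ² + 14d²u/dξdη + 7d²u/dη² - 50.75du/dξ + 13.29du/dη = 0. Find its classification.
Parabolic. (A = 7, B = 14, C = 7 gives B² - 4AC = 0.)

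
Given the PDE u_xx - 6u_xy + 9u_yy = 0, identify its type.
The second-order coefficients are A = 1, B = -6, C = 9. Since B² - 4AC = 0 = 0, this is a parabolic PDE.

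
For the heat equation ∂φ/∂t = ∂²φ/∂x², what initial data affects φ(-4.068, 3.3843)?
The entire real line. The heat equation has infinite propagation speed: any initial disturbance instantly affects all points (though exponentially small far away).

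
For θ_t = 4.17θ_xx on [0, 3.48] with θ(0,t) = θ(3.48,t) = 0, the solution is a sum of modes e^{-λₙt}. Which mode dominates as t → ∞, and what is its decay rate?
Eigenvalues: λₙ = 4.17n²π²/3.48².
First three modes:
  n=1: λ₁ = 4.17π²/3.48² ≈ 3.398
  n=2: λ₂ = 16.68π²/3.48² ≈ 13.594 (4× faster decay)
  n=3: λ₃ = 37.53π²/3.48² ≈ 30.586 (9× faster decay)
As t → ∞, higher modes decay exponentially faster. The n=1 mode dominates: θ ~ c₁ sin(πx/3.48) e^{-λ₁t}.
Decay rate: λ₁ = 4.17π²/3.48² ≈ 3.398.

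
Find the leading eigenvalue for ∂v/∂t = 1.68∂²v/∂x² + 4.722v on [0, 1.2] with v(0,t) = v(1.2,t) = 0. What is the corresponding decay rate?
Eigenvalues: λₙ = 1.68n²π²/1.2² - 4.722.
First three modes:
  n=1: λ₁ = 1.68π²/1.2² - 4.722 ≈ 6.793
  n=2: λ₂ = 6.72π²/1.2² - 4.722 ≈ 41.336
  n=3: λ₃ = 15.12π²/1.2² - 4.722 ≈ 98.909
Since 1.68π²/1.2² ≈ 11.515 > 4.722, all λₙ > 0.
The n=1 mode decays slowest → dominates as t → ∞.
Asymptotic: v ~ c₁ sin(πx/1.2) e^{-λ₁t} with decay rate λ₁ ≈ 6.793.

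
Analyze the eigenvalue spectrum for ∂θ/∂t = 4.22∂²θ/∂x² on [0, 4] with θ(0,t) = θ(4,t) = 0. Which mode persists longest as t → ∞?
Eigenvalues: λₙ = 4.22n²π²/4².
First three modes:
  n=1: λ₁ = 4.22π²/4² ≈ 2.603
  n=2: λ₂ = 16.88π²/4² ≈ 10.412 (4× faster decay)
  n=3: λ₃ = 37.98π²/4² ≈ 23.428 (9× faster decay)
As t → ∞, higher modes decay exponentially faster. The n=1 mode dominates: θ ~ c₁ sin(πx/4) e^{-λ₁t}.
Decay rate: λ₁ = 4.22π²/4² ≈ 2.603.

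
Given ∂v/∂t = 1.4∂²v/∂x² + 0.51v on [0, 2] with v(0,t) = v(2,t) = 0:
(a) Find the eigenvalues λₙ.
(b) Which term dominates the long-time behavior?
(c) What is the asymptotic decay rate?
Eigenvalues: λₙ = 1.4n²π²/2² - 0.51.
First three modes:
  n=1: λ₁ = 1.4π²/2² - 0.51 ≈ 2.944
  n=2: λ₂ = 5.6π²/2² - 0.51 ≈ 13.307
  n=3: λ₃ = 12.6π²/2² - 0.51 ≈ 30.579
Since 1.4π²/2² ≈ 3.454 > 0.51, all λₙ > 0.
The n=1 mode decays slowest → dominates as t → ∞.
Asymptotic: v ~ c₁ sin(πx/2) e^{-λ₁t} with decay rate λ₁ ≈ 2.944.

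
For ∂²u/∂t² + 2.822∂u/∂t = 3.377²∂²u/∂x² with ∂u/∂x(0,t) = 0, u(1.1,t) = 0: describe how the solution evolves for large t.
u → 0. Damping (γ=2.822) dissipates energy; oscillations decay exponentially.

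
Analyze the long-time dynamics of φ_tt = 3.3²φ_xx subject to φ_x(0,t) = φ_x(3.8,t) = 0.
Long-time behavior: φ oscillates about a mean that drifts linearly in t (generically unbounded; no decay). There is no damping, so the nonconstant modes persist as standing waves (energy conserved, no decay). But with Neumann conditions at both ends the constant mode has eigenvalue 0: the spatial mean M(t) of φ satisfies M'' = 0, so M(t) = M(0) + M'(0)·t. Unless the initial velocity has zero mean (∫φ_t(x,0)dx = 0), the solution grows linearly in t (unbounded, though not exponentially); if it does have zero mean, the solution stays bounded and simply oscillates.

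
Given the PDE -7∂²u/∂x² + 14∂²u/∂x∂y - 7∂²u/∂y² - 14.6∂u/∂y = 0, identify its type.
The second-order coefficients are A = -7, B = 14, C = -7. Since B² - 4AC = 0 = 0, this is a parabolic PDE.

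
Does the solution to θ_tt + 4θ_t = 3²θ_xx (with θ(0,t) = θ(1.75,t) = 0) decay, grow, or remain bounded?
θ → 0. Damping (γ=4) dissipates energy; oscillations decay exponentially.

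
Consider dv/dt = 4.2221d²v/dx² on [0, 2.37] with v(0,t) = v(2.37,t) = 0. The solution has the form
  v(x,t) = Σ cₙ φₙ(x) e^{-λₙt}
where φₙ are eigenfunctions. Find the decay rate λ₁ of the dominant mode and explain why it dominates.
Eigenvalues: λₙ = 4.2221n²π²/2.37².
First three modes:
  n=1: λ₁ = 4.2221π²/2.37² ≈ 7.419
  n=2: λ₂ = 16.8884π²/2.37² ≈ 29.675 (4× faster decay)
  n=3: λ₃ = 37.9989π²/2.37² ≈ 66.769 (9× faster decay)
As t → ∞, higher modes decay exponentially faster. The n=1 mode dominates: v ~ c₁ sin(πx/2.37) e^{-λ₁t}.
Decay rate: λ₁ = 4.2221π²/2.37² ≈ 7.419.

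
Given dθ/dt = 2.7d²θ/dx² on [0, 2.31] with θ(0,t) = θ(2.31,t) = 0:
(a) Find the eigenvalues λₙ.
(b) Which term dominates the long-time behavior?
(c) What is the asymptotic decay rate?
Eigenvalues: λₙ = 2.7n²π²/2.31².
First three modes:
  n=1: λ₁ = 2.7π²/2.31² ≈ 4.994
  n=2: λ₂ = 10.8π²/2.31² ≈ 19.976 (4× faster decay)
  n=3: λ₃ = 24.3π²/2.31² ≈ 44.945 (9× faster decay)
As t → ∞, higher modes decay exponentially faster. The n=1 mode dominates: θ ~ c₁ sin(πx/2.31) e^{-λ₁t}.
Decay rate: λ₁ = 2.7π²/2.31² ≈ 4.994.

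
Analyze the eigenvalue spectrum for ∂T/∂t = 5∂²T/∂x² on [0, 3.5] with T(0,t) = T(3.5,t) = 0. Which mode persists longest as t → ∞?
Eigenvalues: λₙ = 5n²π²/3.5².
First three modes:
  n=1: λ₁ = 5π²/3.5² ≈ 4.028
  n=2: λ₂ = 20π²/3.5² ≈ 16.114 (4× faster decay)
  n=3: λ₃ = 45π²/3.5² ≈ 36.256 (9× faster decay)
As t → ∞, higher modes decay exponentially faster. The n=1 mode dominates: T ~ c₁ sin(πx/3.5) e^{-λ₁t}.
Decay rate: λ₁ = 5π²/3.5² ≈ 4.028.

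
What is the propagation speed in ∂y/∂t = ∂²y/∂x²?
Infinite. The heat equation is parabolic, not hyperbolic, so disturbances propagate instantly.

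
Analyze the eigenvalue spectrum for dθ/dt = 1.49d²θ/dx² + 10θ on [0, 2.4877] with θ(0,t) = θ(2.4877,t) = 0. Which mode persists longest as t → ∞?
Eigenvalues: λₙ = 1.49n²π²/2.4877² - 10.
First three modes:
  n=1: λ₁ = 1.49π²/2.4877² - 10 ≈ -7.624
  n=2: λ₂ = 5.96π²/2.4877² - 10 ≈ -0.495
  n=3: λ₃ = 13.41π²/2.4877² - 10 ≈ 11.386
Since 1.49π²/2.4877² ≈ 2.376 < 10, λ₁ < 0.
The n=1 mode grows fastest (−λₙ is largest for n=1) → dominates.
Asymptotic: θ ~ c₁ sin(πx/2.4877) e^{7.624t} (exponential growth at rate −λ₁ ≈ 7.624).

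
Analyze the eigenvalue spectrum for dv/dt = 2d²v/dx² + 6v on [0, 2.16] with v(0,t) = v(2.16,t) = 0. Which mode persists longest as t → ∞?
Eigenvalues: λₙ = 2n²π²/2.16² - 6.
First three modes:
  n=1: λ₁ = 2π²/2.16² - 6 ≈ -1.769
  n=2: λ₂ = 8π²/2.16² - 6 ≈ 10.923
  n=3: λ₃ = 18π²/2.16² - 6 ≈ 32.077
Since 2π²/2.16² ≈ 4.231 < 6, λ₁ < 0.
The n=1 mode grows fastest (−λₙ is largest for n=1) → dominates.
Asymptotic: v ~ c₁ sin(πx/2.16) e^{1.769t} (exponential growth at rate −λ₁ ≈ 1.769).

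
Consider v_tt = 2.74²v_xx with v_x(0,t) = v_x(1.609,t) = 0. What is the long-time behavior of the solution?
As t → ∞, v oscillates about a mean that drifts linearly in t (generically unbounded; no decay). There is no damping, so the nonconstant modes persist as standing waves (energy conserved, no decay). But with Neumann conditions at both ends the constant mode has eigenvalue 0: the spatial mean M(t) of v satisfies M'' = 0, so M(t) = M(0) + M'(0)·t. Unless the initial velocity has zero mean (∫v_t(x,0)dx = 0), the solution grows linearly in t (unbounded, though not exponentially); if it does have zero mean, the solution stays bounded and simply oscillates.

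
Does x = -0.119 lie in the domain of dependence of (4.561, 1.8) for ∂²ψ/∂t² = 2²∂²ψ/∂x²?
No. The domain of dependence is [0.961, 8.161], and -0.119 is outside this interval.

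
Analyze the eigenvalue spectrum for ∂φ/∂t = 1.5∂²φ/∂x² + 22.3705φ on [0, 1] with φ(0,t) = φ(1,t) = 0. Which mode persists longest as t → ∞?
Eigenvalues: λₙ = 1.5n²π²/1² - 22.3705.
First three modes:
  n=1: λ₁ = 1.5π² - 22.3705 ≈ -7.566
  n=2: λ₂ = 6π² - 22.3705 ≈ 36.847
  n=3: λ₃ = 13.5π² - 22.3705 ≈ 110.869
Since 1.5π² ≈ 14.804 < 22.3705, λ₁ < 0.
The n=1 mode grows fastest (−λₙ is largest for n=1) → dominates.
Asymptotic: φ ~ c₁ sin(πx/1) e^{7.566t} (exponential growth at rate −λ₁ ≈ 7.566).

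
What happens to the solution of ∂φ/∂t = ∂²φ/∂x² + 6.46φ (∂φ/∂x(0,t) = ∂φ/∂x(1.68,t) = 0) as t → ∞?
φ grows unboundedly. With Neumann BCs the constant mode has diffusion eigenvalue 0, so any r > 0 makes it grow like e^(6.46t); solution grows exponentially.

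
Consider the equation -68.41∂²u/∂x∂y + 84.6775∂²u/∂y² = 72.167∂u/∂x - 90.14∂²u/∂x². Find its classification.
Rewriting in standard form: 90.14∂²u/∂x² - 68.41∂²u/∂x∂y + 84.6775∂²u/∂y² - 72.167∂u/∂x = 0. Elliptic. (A = 90.14, B = -68.41, C = 84.6775 gives B² - 4AC = -25851.3913.)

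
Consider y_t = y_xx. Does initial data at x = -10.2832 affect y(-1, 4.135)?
Yes, for any finite x. The heat equation has infinite propagation speed, so all initial data affects all points at any t > 0.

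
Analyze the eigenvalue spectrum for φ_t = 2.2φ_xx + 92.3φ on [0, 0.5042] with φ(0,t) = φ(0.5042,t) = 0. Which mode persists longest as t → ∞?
Eigenvalues: λₙ = 2.2n²π²/0.5042² - 92.3.
First three modes:
  n=1: λ₁ = 2.2π²/0.5042² - 92.3 ≈ -6.888
  n=2: λ₂ = 8.8π²/0.5042² - 92.3 ≈ 249.346
  n=3: λ₃ = 19.8π²/0.5042² - 92.3 ≈ 676.404
Since 2.2π²/0.5042² ≈ 85.412 < 92.3, λ₁ < 0.
The n=1 mode grows fastest (−λₙ is largest for n=1) → dominates.
Asymptotic: φ ~ c₁ sin(πx/0.5042) e^{6.888t} (exponential growth at rate −λ₁ ≈ 6.888).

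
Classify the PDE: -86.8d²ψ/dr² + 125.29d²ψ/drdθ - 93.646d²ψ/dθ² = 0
A = -86.8, B = 125.29, C = -93.646. Discriminant B² - 4AC = -16816.3071. Since -16816.3071 < 0, elliptic.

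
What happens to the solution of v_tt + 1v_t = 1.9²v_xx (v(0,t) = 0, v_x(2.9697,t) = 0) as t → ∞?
v → 0. Damping (γ=1) dissipates energy; oscillations decay exponentially.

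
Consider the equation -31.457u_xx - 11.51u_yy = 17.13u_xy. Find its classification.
Rewriting in standard form: -31.457u_xx - 17.13u_xy - 11.51u_yy = 0. Elliptic. (A = -31.457, B = -17.13, C = -11.51 gives B² - 4AC = -1154.84338.)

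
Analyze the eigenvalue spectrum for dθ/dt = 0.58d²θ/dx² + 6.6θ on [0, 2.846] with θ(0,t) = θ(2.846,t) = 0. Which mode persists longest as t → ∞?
Eigenvalues: λₙ = 0.58n²π²/2.846² - 6.6.
First three modes:
  n=1: λ₁ = 0.58π²/2.846² - 6.6 ≈ -5.893
  n=2: λ₂ = 2.32π²/2.846² - 6.6 ≈ -3.773
  n=3: λ₃ = 5.22π²/2.846² - 6.6 ≈ -0.239
Since 0.58π²/2.846² ≈ 0.707 < 6.6, λ₁ < 0.
The n=1 mode grows fastest (−λₙ is largest for n=1) → dominates.
Asymptotic: θ ~ c₁ sin(πx/2.846) e^{5.893t} (exponential growth at rate −λ₁ ≈ 5.893).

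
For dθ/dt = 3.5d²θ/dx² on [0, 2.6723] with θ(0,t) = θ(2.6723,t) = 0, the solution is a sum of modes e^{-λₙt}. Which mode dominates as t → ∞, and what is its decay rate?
Eigenvalues: λₙ = 3.5n²π²/2.6723².
First three modes:
  n=1: λ₁ = 3.5π²/2.6723² ≈ 4.837
  n=2: λ₂ = 14π²/2.6723² ≈ 19.349 (4× faster decay)
  n=3: λ₃ = 31.5π²/2.6723² ≈ 43.535 (9× faster decay)
As t → ∞, higher modes decay exponentially faster. The n=1 mode dominates: θ ~ c₁ sin(πx/2.6723) e^{-λ₁t}.
Decay rate: λ₁ = 3.5π²/2.6723² ≈ 4.837.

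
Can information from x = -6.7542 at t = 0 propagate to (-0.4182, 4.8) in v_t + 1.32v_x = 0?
Yes. The characteristic through (-0.4182, 4.8) passes through x = -6.7542.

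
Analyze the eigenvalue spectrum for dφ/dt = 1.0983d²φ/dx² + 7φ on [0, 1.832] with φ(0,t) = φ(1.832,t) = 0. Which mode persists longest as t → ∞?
Eigenvalues: λₙ = 1.0983n²π²/1.832² - 7.
First three modes:
  n=1: λ₁ = 1.0983π²/1.832² - 7 ≈ -3.77
  n=2: λ₂ = 4.3932π²/1.832² - 7 ≈ 5.919
  n=3: λ₃ = 9.8847π²/1.832² - 7 ≈ 22.068
Since 1.0983π²/1.832² ≈ 3.23 < 7, λ₁ < 0.
The n=1 mode grows fastest (−λₙ is largest for n=1) → dominates.
Asymptotic: φ ~ c₁ sin(πx/1.832) e^{3.77t} (exponential growth at rate −λ₁ ≈ 3.77).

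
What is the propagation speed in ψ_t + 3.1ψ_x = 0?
Speed = 3.1. Information travels along x - 3.1t = const (rightward).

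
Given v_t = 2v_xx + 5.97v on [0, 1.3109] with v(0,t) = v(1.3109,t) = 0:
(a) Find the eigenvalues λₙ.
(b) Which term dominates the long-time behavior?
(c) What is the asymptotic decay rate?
Eigenvalues: λₙ = 2n²π²/1.3109² - 5.97.
First three modes:
  n=1: λ₁ = 2π²/1.3109² - 5.97 ≈ 5.517
  n=2: λ₂ = 8π²/1.3109² - 5.97 ≈ 39.976
  n=3: λ₃ = 18π²/1.3109² - 5.97 ≈ 97.409
Since 2π²/1.3109² ≈ 11.487 > 5.97, all λₙ > 0.
The n=1 mode decays slowest → dominates as t → ∞.
Asymptotic: v ~ c₁ sin(πx/1.3109) e^{-λ₁t} with decay rate λ₁ ≈ 5.517.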